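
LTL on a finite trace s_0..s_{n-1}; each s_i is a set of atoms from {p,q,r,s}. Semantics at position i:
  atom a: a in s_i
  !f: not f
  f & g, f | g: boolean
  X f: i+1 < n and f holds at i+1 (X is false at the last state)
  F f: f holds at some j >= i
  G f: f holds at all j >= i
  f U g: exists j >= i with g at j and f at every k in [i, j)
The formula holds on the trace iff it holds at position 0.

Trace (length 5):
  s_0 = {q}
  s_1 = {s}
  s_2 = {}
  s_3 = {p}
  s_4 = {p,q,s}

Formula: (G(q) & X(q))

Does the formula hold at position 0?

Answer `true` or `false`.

Answer: false

Derivation:
s_0={q}: (G(q) & X(q))=False G(q)=False q=True X(q)=False
s_1={s}: (G(q) & X(q))=False G(q)=False q=False X(q)=False
s_2={}: (G(q) & X(q))=False G(q)=False q=False X(q)=False
s_3={p}: (G(q) & X(q))=False G(q)=False q=False X(q)=True
s_4={p,q,s}: (G(q) & X(q))=False G(q)=True q=True X(q)=False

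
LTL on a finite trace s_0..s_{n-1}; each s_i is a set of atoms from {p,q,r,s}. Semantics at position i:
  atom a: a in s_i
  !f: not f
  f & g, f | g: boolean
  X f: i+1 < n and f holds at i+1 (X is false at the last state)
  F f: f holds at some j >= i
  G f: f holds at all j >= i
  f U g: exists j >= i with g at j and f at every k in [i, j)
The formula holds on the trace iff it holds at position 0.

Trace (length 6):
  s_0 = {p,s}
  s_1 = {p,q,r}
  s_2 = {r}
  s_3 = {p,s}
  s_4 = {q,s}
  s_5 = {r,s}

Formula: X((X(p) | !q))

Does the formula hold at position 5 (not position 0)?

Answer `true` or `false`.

Answer: false

Derivation:
s_0={p,s}: X((X(p) | !q))=False (X(p) | !q)=True X(p)=True p=True !q=True q=False
s_1={p,q,r}: X((X(p) | !q))=True (X(p) | !q)=False X(p)=False p=True !q=False q=True
s_2={r}: X((X(p) | !q))=True (X(p) | !q)=True X(p)=True p=False !q=True q=False
s_3={p,s}: X((X(p) | !q))=False (X(p) | !q)=True X(p)=False p=True !q=True q=False
s_4={q,s}: X((X(p) | !q))=True (X(p) | !q)=False X(p)=False p=False !q=False q=True
s_5={r,s}: X((X(p) | !q))=False (X(p) | !q)=True X(p)=False p=False !q=True q=False
Evaluating at position 5: result = False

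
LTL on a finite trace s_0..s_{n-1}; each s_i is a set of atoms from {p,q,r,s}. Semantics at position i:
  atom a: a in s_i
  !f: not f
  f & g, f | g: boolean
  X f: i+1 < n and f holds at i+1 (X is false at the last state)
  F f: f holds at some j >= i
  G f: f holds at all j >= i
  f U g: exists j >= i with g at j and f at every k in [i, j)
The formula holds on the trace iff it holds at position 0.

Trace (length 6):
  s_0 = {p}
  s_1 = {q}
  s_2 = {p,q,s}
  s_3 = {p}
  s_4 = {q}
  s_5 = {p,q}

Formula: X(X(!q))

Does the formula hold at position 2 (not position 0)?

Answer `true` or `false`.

Answer: false

Derivation:
s_0={p}: X(X(!q))=False X(!q)=False !q=True q=False
s_1={q}: X(X(!q))=True X(!q)=False !q=False q=True
s_2={p,q,s}: X(X(!q))=False X(!q)=True !q=False q=True
s_3={p}: X(X(!q))=False X(!q)=False !q=True q=False
s_4={q}: X(X(!q))=False X(!q)=False !q=False q=True
s_5={p,q}: X(X(!q))=False X(!q)=False !q=False q=True
Evaluating at position 2: result = False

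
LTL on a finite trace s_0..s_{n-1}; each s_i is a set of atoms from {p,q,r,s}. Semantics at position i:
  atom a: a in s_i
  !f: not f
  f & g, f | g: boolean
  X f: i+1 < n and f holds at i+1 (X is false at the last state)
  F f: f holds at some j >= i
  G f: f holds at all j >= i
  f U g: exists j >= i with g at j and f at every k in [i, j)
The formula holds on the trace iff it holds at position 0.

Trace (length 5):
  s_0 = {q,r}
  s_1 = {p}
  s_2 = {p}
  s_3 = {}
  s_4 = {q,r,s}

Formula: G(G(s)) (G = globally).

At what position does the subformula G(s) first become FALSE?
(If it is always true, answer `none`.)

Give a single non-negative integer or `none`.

Answer: 0

Derivation:
s_0={q,r}: G(s)=False s=False
s_1={p}: G(s)=False s=False
s_2={p}: G(s)=False s=False
s_3={}: G(s)=False s=False
s_4={q,r,s}: G(s)=True s=True
G(G(s)) holds globally = False
First violation at position 0.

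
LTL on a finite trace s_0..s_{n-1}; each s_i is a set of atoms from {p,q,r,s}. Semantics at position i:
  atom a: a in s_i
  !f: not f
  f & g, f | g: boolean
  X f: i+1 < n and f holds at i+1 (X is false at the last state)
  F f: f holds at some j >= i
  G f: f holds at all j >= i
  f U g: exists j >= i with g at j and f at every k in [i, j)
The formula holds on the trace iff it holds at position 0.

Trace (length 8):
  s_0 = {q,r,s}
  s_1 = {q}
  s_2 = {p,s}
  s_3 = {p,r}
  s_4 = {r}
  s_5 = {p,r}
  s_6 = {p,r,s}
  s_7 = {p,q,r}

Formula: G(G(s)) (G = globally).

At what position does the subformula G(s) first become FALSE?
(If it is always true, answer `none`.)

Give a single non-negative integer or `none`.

Answer: 0

Derivation:
s_0={q,r,s}: G(s)=False s=True
s_1={q}: G(s)=False s=False
s_2={p,s}: G(s)=False s=True
s_3={p,r}: G(s)=False s=False
s_4={r}: G(s)=False s=False
s_5={p,r}: G(s)=False s=False
s_6={p,r,s}: G(s)=False s=True
s_7={p,q,r}: G(s)=False s=False
G(G(s)) holds globally = False
First violation at position 0.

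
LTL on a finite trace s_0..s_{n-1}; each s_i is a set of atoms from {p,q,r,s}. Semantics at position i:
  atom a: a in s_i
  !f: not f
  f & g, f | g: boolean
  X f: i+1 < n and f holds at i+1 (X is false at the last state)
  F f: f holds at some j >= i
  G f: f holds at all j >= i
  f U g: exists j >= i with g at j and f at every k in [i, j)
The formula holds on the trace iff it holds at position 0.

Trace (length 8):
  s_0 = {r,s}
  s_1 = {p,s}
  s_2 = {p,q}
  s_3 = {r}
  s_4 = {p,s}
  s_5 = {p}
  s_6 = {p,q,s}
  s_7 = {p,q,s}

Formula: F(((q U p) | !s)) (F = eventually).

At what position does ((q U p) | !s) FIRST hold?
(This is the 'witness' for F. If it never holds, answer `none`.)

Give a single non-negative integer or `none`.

s_0={r,s}: ((q U p) | !s)=False (q U p)=False q=False p=False !s=False s=True
s_1={p,s}: ((q U p) | !s)=True (q U p)=True q=False p=True !s=False s=True
s_2={p,q}: ((q U p) | !s)=True (q U p)=True q=True p=True !s=True s=False
s_3={r}: ((q U p) | !s)=True (q U p)=False q=False p=False !s=True s=False
s_4={p,s}: ((q U p) | !s)=True (q U p)=True q=False p=True !s=False s=True
s_5={p}: ((q U p) | !s)=True (q U p)=True q=False p=True !s=True s=False
s_6={p,q,s}: ((q U p) | !s)=True (q U p)=True q=True p=True !s=False s=True
s_7={p,q,s}: ((q U p) | !s)=True (q U p)=True q=True p=True !s=False s=True
F(((q U p) | !s)) holds; first witness at position 1.

Answer: 1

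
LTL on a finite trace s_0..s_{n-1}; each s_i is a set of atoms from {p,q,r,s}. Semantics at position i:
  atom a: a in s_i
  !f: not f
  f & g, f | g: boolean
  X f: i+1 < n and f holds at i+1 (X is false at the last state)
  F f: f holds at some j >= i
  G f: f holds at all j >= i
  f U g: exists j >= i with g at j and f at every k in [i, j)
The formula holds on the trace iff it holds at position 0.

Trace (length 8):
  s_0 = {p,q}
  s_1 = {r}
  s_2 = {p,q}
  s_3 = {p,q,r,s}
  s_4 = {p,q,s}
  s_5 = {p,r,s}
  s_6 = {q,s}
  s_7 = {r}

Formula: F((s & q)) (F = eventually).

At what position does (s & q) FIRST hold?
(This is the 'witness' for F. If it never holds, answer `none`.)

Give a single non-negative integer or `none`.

s_0={p,q}: (s & q)=False s=False q=True
s_1={r}: (s & q)=False s=False q=False
s_2={p,q}: (s & q)=False s=False q=True
s_3={p,q,r,s}: (s & q)=True s=True q=True
s_4={p,q,s}: (s & q)=True s=True q=True
s_5={p,r,s}: (s & q)=False s=True q=False
s_6={q,s}: (s & q)=True s=True q=True
s_7={r}: (s & q)=False s=False q=False
F((s & q)) holds; first witness at position 3.

Answer: 3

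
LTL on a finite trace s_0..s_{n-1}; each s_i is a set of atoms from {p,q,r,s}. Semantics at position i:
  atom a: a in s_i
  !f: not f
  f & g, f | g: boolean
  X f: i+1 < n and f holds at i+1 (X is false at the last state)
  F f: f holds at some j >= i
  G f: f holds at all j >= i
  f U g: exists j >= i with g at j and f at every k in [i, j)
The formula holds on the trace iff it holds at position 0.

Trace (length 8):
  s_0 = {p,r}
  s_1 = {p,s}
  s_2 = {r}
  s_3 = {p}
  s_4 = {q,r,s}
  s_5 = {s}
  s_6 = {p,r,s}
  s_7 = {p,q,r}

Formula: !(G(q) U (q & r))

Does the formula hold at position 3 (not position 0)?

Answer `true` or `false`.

Answer: true

Derivation:
s_0={p,r}: !(G(q) U (q & r))=True (G(q) U (q & r))=False G(q)=False q=False (q & r)=False r=True
s_1={p,s}: !(G(q) U (q & r))=True (G(q) U (q & r))=False G(q)=False q=False (q & r)=False r=False
s_2={r}: !(G(q) U (q & r))=True (G(q) U (q & r))=False G(q)=False q=False (q & r)=False r=True
s_3={p}: !(G(q) U (q & r))=True (G(q) U (q & r))=False G(q)=False q=False (q & r)=False r=False
s_4={q,r,s}: !(G(q) U (q & r))=False (G(q) U (q & r))=True G(q)=False q=True (q & r)=True r=True
s_5={s}: !(G(q) U (q & r))=True (G(q) U (q & r))=False G(q)=False q=False (q & r)=False r=False
s_6={p,r,s}: !(G(q) U (q & r))=True (G(q) U (q & r))=False G(q)=False q=False (q & r)=False r=True
s_7={p,q,r}: !(G(q) U (q & r))=False (G(q) U (q & r))=True G(q)=True q=True (q & r)=True r=True
Evaluating at position 3: result = True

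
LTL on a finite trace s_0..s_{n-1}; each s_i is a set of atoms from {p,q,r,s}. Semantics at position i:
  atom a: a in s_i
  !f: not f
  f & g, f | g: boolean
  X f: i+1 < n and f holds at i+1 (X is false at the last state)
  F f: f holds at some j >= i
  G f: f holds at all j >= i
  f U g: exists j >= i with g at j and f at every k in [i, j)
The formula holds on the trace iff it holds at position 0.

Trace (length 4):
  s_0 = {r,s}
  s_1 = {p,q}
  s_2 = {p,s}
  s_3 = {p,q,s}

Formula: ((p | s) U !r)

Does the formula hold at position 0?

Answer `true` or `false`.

s_0={r,s}: ((p | s) U !r)=True (p | s)=True p=False s=True !r=False r=True
s_1={p,q}: ((p | s) U !r)=True (p | s)=True p=True s=False !r=True r=False
s_2={p,s}: ((p | s) U !r)=True (p | s)=True p=True s=True !r=True r=False
s_3={p,q,s}: ((p | s) U !r)=True (p | s)=True p=True s=True !r=True r=False

Answer: true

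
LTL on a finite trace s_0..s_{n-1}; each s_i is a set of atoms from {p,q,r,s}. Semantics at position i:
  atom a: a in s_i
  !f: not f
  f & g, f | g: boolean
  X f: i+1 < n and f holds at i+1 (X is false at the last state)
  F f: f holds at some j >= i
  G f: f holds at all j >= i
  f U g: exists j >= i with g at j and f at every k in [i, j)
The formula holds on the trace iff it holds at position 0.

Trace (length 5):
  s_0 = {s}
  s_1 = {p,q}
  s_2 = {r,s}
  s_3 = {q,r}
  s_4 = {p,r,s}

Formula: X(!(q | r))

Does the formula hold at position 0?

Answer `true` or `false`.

s_0={s}: X(!(q | r))=False !(q | r)=True (q | r)=False q=False r=False
s_1={p,q}: X(!(q | r))=False !(q | r)=False (q | r)=True q=True r=False
s_2={r,s}: X(!(q | r))=False !(q | r)=False (q | r)=True q=False r=True
s_3={q,r}: X(!(q | r))=False !(q | r)=False (q | r)=True q=True r=True
s_4={p,r,s}: X(!(q | r))=False !(q | r)=False (q | r)=True q=False r=True

Answer: false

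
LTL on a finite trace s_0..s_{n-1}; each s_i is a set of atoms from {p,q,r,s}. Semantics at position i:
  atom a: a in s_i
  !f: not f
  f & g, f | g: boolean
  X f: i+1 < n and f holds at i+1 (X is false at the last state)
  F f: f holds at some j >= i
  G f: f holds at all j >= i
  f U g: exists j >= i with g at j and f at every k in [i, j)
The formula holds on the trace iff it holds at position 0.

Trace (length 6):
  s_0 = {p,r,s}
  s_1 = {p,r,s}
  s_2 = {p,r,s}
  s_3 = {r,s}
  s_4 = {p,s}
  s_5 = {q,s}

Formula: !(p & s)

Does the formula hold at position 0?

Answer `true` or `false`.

Answer: false

Derivation:
s_0={p,r,s}: !(p & s)=False (p & s)=True p=True s=True
s_1={p,r,s}: !(p & s)=False (p & s)=True p=True s=True
s_2={p,r,s}: !(p & s)=False (p & s)=True p=True s=True
s_3={r,s}: !(p & s)=True (p & s)=False p=False s=True
s_4={p,s}: !(p & s)=False (p & s)=True p=True s=True
s_5={q,s}: !(p & s)=True (p & s)=False p=False s=True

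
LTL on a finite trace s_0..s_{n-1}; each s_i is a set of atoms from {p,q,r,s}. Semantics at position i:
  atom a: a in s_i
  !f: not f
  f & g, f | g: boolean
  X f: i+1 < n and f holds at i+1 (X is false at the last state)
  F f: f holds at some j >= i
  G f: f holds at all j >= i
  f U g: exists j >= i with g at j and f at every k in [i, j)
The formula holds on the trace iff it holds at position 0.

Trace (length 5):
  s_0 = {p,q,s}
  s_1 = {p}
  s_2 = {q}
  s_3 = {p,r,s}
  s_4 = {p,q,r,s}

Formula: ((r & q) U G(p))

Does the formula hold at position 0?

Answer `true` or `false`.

s_0={p,q,s}: ((r & q) U G(p))=False (r & q)=False r=False q=True G(p)=False p=True
s_1={p}: ((r & q) U G(p))=False (r & q)=False r=False q=False G(p)=False p=True
s_2={q}: ((r & q) U G(p))=False (r & q)=False r=False q=True G(p)=False p=False
s_3={p,r,s}: ((r & q) U G(p))=True (r & q)=False r=True q=False G(p)=True p=True
s_4={p,q,r,s}: ((r & q) U G(p))=True (r & q)=True r=True q=True G(p)=True p=True

Answer: false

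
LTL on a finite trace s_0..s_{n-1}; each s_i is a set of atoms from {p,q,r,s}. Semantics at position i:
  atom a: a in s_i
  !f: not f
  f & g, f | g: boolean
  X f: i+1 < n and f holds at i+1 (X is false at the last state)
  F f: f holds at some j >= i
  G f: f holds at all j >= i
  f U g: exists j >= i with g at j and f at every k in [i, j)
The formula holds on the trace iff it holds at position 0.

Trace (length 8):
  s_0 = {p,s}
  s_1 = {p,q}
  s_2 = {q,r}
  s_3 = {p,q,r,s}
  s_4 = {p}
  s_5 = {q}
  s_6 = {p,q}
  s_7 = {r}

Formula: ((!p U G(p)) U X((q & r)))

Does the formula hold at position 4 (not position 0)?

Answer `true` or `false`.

Answer: false

Derivation:
s_0={p,s}: ((!p U G(p)) U X((q & r)))=False (!p U G(p))=False !p=False p=True G(p)=False X((q & r))=False (q & r)=False q=False r=False
s_1={p,q}: ((!p U G(p)) U X((q & r)))=True (!p U G(p))=False !p=False p=True G(p)=False X((q & r))=True (q & r)=False q=True r=False
s_2={q,r}: ((!p U G(p)) U X((q & r)))=True (!p U G(p))=False !p=True p=False G(p)=False X((q & r))=True (q & r)=True q=True r=True
s_3={p,q,r,s}: ((!p U G(p)) U X((q & r)))=False (!p U G(p))=False !p=False p=True G(p)=False X((q & r))=False (q & r)=True q=True r=True
s_4={p}: ((!p U G(p)) U X((q & r)))=False (!p U G(p))=False !p=False p=True G(p)=False X((q & r))=False (q & r)=False q=False r=False
s_5={q}: ((!p U G(p)) U X((q & r)))=False (!p U G(p))=False !p=True p=False G(p)=False X((q & r))=False (q & r)=False q=True r=False
s_6={p,q}: ((!p U G(p)) U X((q & r)))=False (!p U G(p))=False !p=False p=True G(p)=False X((q & r))=False (q & r)=False q=True r=False
s_7={r}: ((!p U G(p)) U X((q & r)))=False (!p U G(p))=False !p=True p=False G(p)=False X((q & r))=False (q & r)=False q=False r=True
Evaluating at position 4: result = False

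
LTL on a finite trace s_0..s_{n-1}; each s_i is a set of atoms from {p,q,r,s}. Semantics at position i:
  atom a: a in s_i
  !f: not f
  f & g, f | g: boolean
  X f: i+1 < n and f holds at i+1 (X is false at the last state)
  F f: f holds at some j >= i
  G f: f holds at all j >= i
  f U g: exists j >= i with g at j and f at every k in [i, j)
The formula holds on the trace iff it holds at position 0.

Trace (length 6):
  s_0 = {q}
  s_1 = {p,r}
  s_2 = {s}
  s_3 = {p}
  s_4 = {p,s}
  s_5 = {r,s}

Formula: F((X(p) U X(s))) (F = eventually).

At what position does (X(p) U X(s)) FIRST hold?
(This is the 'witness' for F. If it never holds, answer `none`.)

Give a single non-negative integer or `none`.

Answer: 0

Derivation:
s_0={q}: (X(p) U X(s))=True X(p)=True p=False X(s)=False s=False
s_1={p,r}: (X(p) U X(s))=True X(p)=False p=True X(s)=True s=False
s_2={s}: (X(p) U X(s))=True X(p)=True p=False X(s)=False s=True
s_3={p}: (X(p) U X(s))=True X(p)=True p=True X(s)=True s=False
s_4={p,s}: (X(p) U X(s))=True X(p)=False p=True X(s)=True s=True
s_5={r,s}: (X(p) U X(s))=False X(p)=False p=False X(s)=False s=True
F((X(p) U X(s))) holds; first witness at position 0.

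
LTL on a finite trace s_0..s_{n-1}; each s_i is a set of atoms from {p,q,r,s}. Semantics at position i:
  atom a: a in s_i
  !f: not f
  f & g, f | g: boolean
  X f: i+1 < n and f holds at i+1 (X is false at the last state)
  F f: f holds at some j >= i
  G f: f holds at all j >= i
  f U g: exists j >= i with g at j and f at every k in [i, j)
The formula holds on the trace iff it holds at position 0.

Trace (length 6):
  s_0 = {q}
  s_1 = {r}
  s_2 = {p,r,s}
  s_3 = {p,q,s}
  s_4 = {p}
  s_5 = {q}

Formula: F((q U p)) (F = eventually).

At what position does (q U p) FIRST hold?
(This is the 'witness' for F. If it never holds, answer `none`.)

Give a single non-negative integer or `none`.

Answer: 2

Derivation:
s_0={q}: (q U p)=False q=True p=False
s_1={r}: (q U p)=False q=False p=False
s_2={p,r,s}: (q U p)=True q=False p=True
s_3={p,q,s}: (q U p)=True q=True p=True
s_4={p}: (q U p)=True q=False p=True
s_5={q}: (q U p)=False q=True p=False
F((q U p)) holds; first witness at position 2.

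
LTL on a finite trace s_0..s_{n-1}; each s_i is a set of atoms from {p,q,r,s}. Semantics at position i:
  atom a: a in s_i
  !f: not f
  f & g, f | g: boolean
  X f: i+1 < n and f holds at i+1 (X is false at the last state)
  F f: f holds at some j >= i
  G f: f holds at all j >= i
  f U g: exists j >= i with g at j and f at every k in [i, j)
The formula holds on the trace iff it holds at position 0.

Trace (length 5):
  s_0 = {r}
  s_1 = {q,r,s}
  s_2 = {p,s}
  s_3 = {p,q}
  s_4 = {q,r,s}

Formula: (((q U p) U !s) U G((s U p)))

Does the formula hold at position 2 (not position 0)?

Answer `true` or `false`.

Answer: false

Derivation:
s_0={r}: (((q U p) U !s) U G((s U p)))=False ((q U p) U !s)=True (q U p)=False q=False p=False !s=True s=False G((s U p))=False (s U p)=False
s_1={q,r,s}: (((q U p) U !s) U G((s U p)))=False ((q U p) U !s)=True (q U p)=True q=True p=False !s=False s=True G((s U p))=False (s U p)=True
s_2={p,s}: (((q U p) U !s) U G((s U p)))=False ((q U p) U !s)=True (q U p)=True q=False p=True !s=False s=True G((s U p))=False (s U p)=True
s_3={p,q}: (((q U p) U !s) U G((s U p)))=False ((q U p) U !s)=True (q U p)=True q=True p=True !s=True s=False G((s U p))=False (s U p)=True
s_4={q,r,s}: (((q U p) U !s) U G((s U p)))=False ((q U p) U !s)=False (q U p)=False q=True p=False !s=False s=True G((s U p))=False (s U p)=False
Evaluating at position 2: result = False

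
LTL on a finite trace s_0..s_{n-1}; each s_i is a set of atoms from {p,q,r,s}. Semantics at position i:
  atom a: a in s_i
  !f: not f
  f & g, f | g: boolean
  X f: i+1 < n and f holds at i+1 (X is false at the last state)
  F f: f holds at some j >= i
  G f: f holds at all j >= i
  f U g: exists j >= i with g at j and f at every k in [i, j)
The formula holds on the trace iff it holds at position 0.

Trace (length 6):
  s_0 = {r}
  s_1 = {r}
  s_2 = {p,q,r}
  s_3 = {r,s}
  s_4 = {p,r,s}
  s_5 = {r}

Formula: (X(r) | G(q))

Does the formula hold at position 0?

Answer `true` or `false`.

Answer: true

Derivation:
s_0={r}: (X(r) | G(q))=True X(r)=True r=True G(q)=False q=False
s_1={r}: (X(r) | G(q))=True X(r)=True r=True G(q)=False q=False
s_2={p,q,r}: (X(r) | G(q))=True X(r)=True r=True G(q)=False q=True
s_3={r,s}: (X(r) | G(q))=True X(r)=True r=True G(q)=False q=False
s_4={p,r,s}: (X(r) | G(q))=True X(r)=True r=True G(q)=False q=False
s_5={r}: (X(r) | G(q))=False X(r)=False r=True G(q)=False q=False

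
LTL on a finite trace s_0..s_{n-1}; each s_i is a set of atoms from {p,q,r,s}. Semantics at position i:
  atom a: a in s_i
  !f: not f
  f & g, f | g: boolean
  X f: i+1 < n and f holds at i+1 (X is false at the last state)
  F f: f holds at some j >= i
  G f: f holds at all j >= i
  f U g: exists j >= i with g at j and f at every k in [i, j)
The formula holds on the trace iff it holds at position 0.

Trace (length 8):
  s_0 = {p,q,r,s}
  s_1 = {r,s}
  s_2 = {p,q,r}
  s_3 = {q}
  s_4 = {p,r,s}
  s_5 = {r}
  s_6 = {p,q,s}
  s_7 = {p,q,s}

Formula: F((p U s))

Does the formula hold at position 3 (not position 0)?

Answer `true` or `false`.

Answer: true

Derivation:
s_0={p,q,r,s}: F((p U s))=True (p U s)=True p=True s=True
s_1={r,s}: F((p U s))=True (p U s)=True p=False s=True
s_2={p,q,r}: F((p U s))=True (p U s)=False p=True s=False
s_3={q}: F((p U s))=True (p U s)=False p=False s=False
s_4={p,r,s}: F((p U s))=True (p U s)=True p=True s=True
s_5={r}: F((p U s))=True (p U s)=False p=False s=False
s_6={p,q,s}: F((p U s))=True (p U s)=True p=True s=True
s_7={p,q,s}: F((p U s))=True (p U s)=True p=True s=True
Evaluating at position 3: result = True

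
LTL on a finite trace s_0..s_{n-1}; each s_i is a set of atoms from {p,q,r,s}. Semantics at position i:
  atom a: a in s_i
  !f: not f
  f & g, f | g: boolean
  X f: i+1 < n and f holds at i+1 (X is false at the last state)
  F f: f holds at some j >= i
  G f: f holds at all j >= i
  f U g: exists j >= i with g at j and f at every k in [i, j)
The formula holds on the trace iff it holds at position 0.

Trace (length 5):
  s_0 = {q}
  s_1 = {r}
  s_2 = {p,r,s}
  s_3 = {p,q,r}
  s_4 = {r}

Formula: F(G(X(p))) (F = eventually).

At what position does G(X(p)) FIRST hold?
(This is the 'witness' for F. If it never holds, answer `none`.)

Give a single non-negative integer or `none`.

Answer: none

Derivation:
s_0={q}: G(X(p))=False X(p)=False p=False
s_1={r}: G(X(p))=False X(p)=True p=False
s_2={p,r,s}: G(X(p))=False X(p)=True p=True
s_3={p,q,r}: G(X(p))=False X(p)=False p=True
s_4={r}: G(X(p))=False X(p)=False p=False
F(G(X(p))) does not hold (no witness exists).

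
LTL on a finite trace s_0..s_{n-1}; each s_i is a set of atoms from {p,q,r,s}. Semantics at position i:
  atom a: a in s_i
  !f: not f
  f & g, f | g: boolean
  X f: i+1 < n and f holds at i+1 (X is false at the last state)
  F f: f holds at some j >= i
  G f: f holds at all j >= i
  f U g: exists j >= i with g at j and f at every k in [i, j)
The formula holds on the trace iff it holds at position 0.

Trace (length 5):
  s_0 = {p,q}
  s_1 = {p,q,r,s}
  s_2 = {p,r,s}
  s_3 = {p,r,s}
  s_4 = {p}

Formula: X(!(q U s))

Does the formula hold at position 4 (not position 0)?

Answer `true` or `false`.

s_0={p,q}: X(!(q U s))=False !(q U s)=False (q U s)=True q=True s=False
s_1={p,q,r,s}: X(!(q U s))=False !(q U s)=False (q U s)=True q=True s=True
s_2={p,r,s}: X(!(q U s))=False !(q U s)=False (q U s)=True q=False s=True
s_3={p,r,s}: X(!(q U s))=True !(q U s)=False (q U s)=True q=False s=True
s_4={p}: X(!(q U s))=False !(q U s)=True (q U s)=False q=False s=False
Evaluating at position 4: result = False

Answer: false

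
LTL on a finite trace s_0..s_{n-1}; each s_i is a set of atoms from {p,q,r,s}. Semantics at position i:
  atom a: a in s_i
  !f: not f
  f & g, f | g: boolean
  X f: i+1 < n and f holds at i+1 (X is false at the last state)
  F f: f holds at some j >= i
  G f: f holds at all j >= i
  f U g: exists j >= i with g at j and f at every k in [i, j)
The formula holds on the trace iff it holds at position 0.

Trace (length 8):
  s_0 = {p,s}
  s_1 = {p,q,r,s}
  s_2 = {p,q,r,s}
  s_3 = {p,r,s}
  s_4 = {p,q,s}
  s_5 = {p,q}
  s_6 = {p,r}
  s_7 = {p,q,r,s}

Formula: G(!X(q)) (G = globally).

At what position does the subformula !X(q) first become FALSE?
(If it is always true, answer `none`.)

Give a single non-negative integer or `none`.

Answer: 0

Derivation:
s_0={p,s}: !X(q)=False X(q)=True q=False
s_1={p,q,r,s}: !X(q)=False X(q)=True q=True
s_2={p,q,r,s}: !X(q)=True X(q)=False q=True
s_3={p,r,s}: !X(q)=False X(q)=True q=False
s_4={p,q,s}: !X(q)=False X(q)=True q=True
s_5={p,q}: !X(q)=True X(q)=False q=True
s_6={p,r}: !X(q)=False X(q)=True q=False
s_7={p,q,r,s}: !X(q)=True X(q)=False q=True
G(!X(q)) holds globally = False
First violation at position 0.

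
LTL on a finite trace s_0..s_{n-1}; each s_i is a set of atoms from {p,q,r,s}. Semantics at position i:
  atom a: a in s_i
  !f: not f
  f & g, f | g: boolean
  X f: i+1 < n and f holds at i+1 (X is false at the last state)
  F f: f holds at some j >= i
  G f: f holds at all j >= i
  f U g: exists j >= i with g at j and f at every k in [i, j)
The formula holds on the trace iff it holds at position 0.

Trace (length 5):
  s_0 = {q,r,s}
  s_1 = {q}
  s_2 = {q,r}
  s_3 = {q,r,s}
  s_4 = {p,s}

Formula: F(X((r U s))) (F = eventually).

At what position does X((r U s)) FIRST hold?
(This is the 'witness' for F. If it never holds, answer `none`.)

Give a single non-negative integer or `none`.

s_0={q,r,s}: X((r U s))=False (r U s)=True r=True s=True
s_1={q}: X((r U s))=True (r U s)=False r=False s=False
s_2={q,r}: X((r U s))=True (r U s)=True r=True s=False
s_3={q,r,s}: X((r U s))=True (r U s)=True r=True s=True
s_4={p,s}: X((r U s))=False (r U s)=True r=False s=True
F(X((r U s))) holds; first witness at position 1.

Answer: 1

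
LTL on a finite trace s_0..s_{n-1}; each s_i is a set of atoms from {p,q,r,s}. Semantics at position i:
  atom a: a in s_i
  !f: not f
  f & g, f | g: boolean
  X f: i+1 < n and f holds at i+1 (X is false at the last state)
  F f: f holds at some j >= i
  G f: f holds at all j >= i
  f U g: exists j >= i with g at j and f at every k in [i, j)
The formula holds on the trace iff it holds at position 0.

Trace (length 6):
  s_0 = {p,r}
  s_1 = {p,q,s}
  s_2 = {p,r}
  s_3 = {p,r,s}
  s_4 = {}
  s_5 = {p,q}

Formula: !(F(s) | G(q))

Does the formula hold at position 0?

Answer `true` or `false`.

Answer: false

Derivation:
s_0={p,r}: !(F(s) | G(q))=False (F(s) | G(q))=True F(s)=True s=False G(q)=False q=False
s_1={p,q,s}: !(F(s) | G(q))=False (F(s) | G(q))=True F(s)=True s=True G(q)=False q=True
s_2={p,r}: !(F(s) | G(q))=False (F(s) | G(q))=True F(s)=True s=False G(q)=False q=False
s_3={p,r,s}: !(F(s) | G(q))=False (F(s) | G(q))=True F(s)=True s=True G(q)=False q=False
s_4={}: !(F(s) | G(q))=True (F(s) | G(q))=False F(s)=False s=False G(q)=False q=False
s_5={p,q}: !(F(s) | G(q))=False (F(s) | G(q))=True F(s)=False s=False G(q)=True q=True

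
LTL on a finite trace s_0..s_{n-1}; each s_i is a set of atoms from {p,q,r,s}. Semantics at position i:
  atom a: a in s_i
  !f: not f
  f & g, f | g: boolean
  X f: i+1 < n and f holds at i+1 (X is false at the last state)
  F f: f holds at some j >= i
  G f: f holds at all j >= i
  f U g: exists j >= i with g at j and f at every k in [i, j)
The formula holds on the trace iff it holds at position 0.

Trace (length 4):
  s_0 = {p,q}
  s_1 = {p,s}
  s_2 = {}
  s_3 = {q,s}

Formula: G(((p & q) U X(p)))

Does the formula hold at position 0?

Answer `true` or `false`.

Answer: false

Derivation:
s_0={p,q}: G(((p & q) U X(p)))=False ((p & q) U X(p))=True (p & q)=True p=True q=True X(p)=True
s_1={p,s}: G(((p & q) U X(p)))=False ((p & q) U X(p))=False (p & q)=False p=True q=False X(p)=False
s_2={}: G(((p & q) U X(p)))=False ((p & q) U X(p))=False (p & q)=False p=False q=False X(p)=False
s_3={q,s}: G(((p & q) U X(p)))=False ((p & q) U X(p))=False (p & q)=False p=False q=True X(p)=False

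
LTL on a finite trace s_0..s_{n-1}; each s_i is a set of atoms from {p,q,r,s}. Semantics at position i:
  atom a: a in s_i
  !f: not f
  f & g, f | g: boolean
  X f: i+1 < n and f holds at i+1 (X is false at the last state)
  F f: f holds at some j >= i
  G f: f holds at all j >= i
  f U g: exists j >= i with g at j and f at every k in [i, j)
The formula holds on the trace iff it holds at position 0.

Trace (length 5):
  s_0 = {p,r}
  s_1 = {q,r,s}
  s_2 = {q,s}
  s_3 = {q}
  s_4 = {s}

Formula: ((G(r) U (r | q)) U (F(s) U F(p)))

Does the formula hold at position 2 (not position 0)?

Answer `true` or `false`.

Answer: false

Derivation:
s_0={p,r}: ((G(r) U (r | q)) U (F(s) U F(p)))=True (G(r) U (r | q))=True G(r)=False r=True (r | q)=True q=False (F(s) U F(p))=True F(s)=True s=False F(p)=True p=True
s_1={q,r,s}: ((G(r) U (r | q)) U (F(s) U F(p)))=False (G(r) U (r | q))=True G(r)=False r=True (r | q)=True q=True (F(s) U F(p))=False F(s)=True s=True F(p)=False p=False
s_2={q,s}: ((G(r) U (r | q)) U (F(s) U F(p)))=False (G(r) U (r | q))=True G(r)=False r=False (r | q)=True q=True (F(s) U F(p))=False F(s)=True s=True F(p)=False p=False
s_3={q}: ((G(r) U (r | q)) U (F(s) U F(p)))=False (G(r) U (r | q))=True G(r)=False r=False (r | q)=True q=True (F(s) U F(p))=False F(s)=True s=False F(p)=False p=False
s_4={s}: ((G(r) U (r | q)) U (F(s) U F(p)))=False (G(r) U (r | q))=False G(r)=False r=False (r | q)=False q=False (F(s) U F(p))=False F(s)=True s=True F(p)=False p=False
Evaluating at position 2: result = False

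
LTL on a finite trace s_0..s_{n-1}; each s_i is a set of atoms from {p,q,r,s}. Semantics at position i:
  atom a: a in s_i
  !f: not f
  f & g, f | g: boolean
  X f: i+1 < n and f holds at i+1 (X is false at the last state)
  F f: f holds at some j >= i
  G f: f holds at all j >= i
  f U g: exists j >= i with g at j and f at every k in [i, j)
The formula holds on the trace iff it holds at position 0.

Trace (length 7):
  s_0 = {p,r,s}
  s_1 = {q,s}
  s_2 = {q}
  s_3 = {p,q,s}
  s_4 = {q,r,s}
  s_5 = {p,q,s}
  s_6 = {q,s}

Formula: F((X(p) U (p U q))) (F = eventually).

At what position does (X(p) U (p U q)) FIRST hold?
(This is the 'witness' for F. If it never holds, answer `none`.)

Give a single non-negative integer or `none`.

Answer: 0

Derivation:
s_0={p,r,s}: (X(p) U (p U q))=True X(p)=False p=True (p U q)=True q=False
s_1={q,s}: (X(p) U (p U q))=True X(p)=False p=False (p U q)=True q=True
s_2={q}: (X(p) U (p U q))=True X(p)=True p=False (p U q)=True q=True
s_3={p,q,s}: (X(p) U (p U q))=True X(p)=False p=True (p U q)=True q=True
s_4={q,r,s}: (X(p) U (p U q))=True X(p)=True p=False (p U q)=True q=True
s_5={p,q,s}: (X(p) U (p U q))=True X(p)=False p=True (p U q)=True q=True
s_6={q,s}: (X(p) U (p U q))=True X(p)=False p=False (p U q)=True q=True
F((X(p) U (p U q))) holds; first witness at position 0.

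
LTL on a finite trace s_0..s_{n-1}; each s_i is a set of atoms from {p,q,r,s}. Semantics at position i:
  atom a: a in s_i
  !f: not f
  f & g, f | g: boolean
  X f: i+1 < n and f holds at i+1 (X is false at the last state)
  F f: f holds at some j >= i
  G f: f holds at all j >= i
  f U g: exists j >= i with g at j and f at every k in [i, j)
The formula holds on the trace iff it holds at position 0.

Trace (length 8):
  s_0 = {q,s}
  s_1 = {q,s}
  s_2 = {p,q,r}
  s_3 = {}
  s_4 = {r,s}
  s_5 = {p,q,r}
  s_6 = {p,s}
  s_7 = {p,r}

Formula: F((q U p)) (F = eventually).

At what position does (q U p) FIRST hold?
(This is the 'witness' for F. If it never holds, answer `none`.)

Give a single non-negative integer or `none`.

Answer: 0

Derivation:
s_0={q,s}: (q U p)=True q=True p=False
s_1={q,s}: (q U p)=True q=True p=False
s_2={p,q,r}: (q U p)=True q=True p=True
s_3={}: (q U p)=False q=False p=False
s_4={r,s}: (q U p)=False q=False p=False
s_5={p,q,r}: (q U p)=True q=True p=True
s_6={p,s}: (q U p)=True q=False p=True
s_7={p,r}: (q U p)=True q=False p=True
F((q U p)) holds; first witness at position 0.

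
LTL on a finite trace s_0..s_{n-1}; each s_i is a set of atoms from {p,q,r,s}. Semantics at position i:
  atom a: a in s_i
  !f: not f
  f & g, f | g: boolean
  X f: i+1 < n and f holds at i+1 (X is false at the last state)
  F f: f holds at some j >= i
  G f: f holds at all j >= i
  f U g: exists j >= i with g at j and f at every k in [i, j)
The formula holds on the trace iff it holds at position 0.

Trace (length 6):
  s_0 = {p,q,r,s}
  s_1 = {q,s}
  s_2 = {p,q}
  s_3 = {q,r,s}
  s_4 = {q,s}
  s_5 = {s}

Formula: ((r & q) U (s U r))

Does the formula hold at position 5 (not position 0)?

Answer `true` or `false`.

Answer: false

Derivation:
s_0={p,q,r,s}: ((r & q) U (s U r))=True (r & q)=True r=True q=True (s U r)=True s=True
s_1={q,s}: ((r & q) U (s U r))=False (r & q)=False r=False q=True (s U r)=False s=True
s_2={p,q}: ((r & q) U (s U r))=False (r & q)=False r=False q=True (s U r)=False s=False
s_3={q,r,s}: ((r & q) U (s U r))=True (r & q)=True r=True q=True (s U r)=True s=True
s_4={q,s}: ((r & q) U (s U r))=False (r & q)=False r=False q=True (s U r)=False s=True
s_5={s}: ((r & q) U (s U r))=False (r & q)=False r=False q=False (s U r)=False s=True
Evaluating at position 5: result = False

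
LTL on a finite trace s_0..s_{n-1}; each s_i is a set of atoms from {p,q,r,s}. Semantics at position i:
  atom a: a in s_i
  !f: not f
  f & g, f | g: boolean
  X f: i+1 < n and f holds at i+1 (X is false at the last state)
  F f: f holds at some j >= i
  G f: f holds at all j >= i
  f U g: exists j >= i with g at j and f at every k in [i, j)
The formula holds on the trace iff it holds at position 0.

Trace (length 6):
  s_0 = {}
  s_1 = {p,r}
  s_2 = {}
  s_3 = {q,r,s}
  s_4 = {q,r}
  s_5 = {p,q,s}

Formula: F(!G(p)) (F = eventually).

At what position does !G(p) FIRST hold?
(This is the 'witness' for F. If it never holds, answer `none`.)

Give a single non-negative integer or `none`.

s_0={}: !G(p)=True G(p)=False p=False
s_1={p,r}: !G(p)=True G(p)=False p=True
s_2={}: !G(p)=True G(p)=False p=False
s_3={q,r,s}: !G(p)=True G(p)=False p=False
s_4={q,r}: !G(p)=True G(p)=False p=False
s_5={p,q,s}: !G(p)=False G(p)=True p=True
F(!G(p)) holds; first witness at position 0.

Answer: 0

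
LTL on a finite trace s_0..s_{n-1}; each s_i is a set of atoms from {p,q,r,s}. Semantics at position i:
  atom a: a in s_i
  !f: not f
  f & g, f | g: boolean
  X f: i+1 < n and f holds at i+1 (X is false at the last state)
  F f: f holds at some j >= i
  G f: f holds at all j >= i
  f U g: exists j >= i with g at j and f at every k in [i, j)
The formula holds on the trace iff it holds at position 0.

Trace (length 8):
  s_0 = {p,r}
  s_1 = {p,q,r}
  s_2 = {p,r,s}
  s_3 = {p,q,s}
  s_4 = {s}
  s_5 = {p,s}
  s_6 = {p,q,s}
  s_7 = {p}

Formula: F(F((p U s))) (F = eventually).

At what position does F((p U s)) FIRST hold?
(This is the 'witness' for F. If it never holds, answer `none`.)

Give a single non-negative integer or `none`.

s_0={p,r}: F((p U s))=True (p U s)=True p=True s=False
s_1={p,q,r}: F((p U s))=True (p U s)=True p=True s=False
s_2={p,r,s}: F((p U s))=True (p U s)=True p=True s=True
s_3={p,q,s}: F((p U s))=True (p U s)=True p=True s=True
s_4={s}: F((p U s))=True (p U s)=True p=False s=True
s_5={p,s}: F((p U s))=True (p U s)=True p=True s=True
s_6={p,q,s}: F((p U s))=True (p U s)=True p=True s=True
s_7={p}: F((p U s))=False (p U s)=False p=True s=False
F(F((p U s))) holds; first witness at position 0.

Answer: 0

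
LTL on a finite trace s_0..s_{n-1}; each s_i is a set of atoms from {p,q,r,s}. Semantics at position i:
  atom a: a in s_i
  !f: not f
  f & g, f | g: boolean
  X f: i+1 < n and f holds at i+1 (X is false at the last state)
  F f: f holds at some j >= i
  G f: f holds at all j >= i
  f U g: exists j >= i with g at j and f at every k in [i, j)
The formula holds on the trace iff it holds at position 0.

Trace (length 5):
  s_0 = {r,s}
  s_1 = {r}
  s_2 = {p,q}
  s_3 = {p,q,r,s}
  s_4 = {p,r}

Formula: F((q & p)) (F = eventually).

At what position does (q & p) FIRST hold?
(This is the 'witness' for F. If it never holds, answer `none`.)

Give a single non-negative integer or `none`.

s_0={r,s}: (q & p)=False q=False p=False
s_1={r}: (q & p)=False q=False p=False
s_2={p,q}: (q & p)=True q=True p=True
s_3={p,q,r,s}: (q & p)=True q=True p=True
s_4={p,r}: (q & p)=False q=False p=True
F((q & p)) holds; first witness at position 2.

Answer: 2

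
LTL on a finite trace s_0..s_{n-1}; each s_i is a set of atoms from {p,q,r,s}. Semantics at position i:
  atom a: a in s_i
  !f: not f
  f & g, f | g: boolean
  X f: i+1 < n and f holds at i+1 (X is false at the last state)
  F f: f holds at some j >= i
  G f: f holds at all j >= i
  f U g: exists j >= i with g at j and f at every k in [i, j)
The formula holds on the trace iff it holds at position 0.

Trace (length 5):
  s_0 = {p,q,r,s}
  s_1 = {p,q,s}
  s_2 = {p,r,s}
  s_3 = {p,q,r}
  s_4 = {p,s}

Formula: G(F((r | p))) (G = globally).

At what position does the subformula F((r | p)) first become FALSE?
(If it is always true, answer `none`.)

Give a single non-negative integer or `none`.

Answer: none

Derivation:
s_0={p,q,r,s}: F((r | p))=True (r | p)=True r=True p=True
s_1={p,q,s}: F((r | p))=True (r | p)=True r=False p=True
s_2={p,r,s}: F((r | p))=True (r | p)=True r=True p=True
s_3={p,q,r}: F((r | p))=True (r | p)=True r=True p=True
s_4={p,s}: F((r | p))=True (r | p)=True r=False p=True
G(F((r | p))) holds globally = True
No violation — formula holds at every position.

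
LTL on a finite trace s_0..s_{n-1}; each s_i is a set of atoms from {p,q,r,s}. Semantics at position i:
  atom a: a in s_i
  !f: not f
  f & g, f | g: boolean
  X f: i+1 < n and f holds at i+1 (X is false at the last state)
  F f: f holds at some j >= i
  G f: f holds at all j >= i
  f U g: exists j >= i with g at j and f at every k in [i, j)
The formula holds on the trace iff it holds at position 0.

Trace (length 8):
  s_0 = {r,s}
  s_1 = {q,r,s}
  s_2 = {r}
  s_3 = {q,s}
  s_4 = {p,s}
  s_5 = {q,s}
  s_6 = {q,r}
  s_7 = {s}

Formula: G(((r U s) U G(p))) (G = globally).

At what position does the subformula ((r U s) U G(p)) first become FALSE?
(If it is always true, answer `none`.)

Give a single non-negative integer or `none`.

Answer: 0

Derivation:
s_0={r,s}: ((r U s) U G(p))=False (r U s)=True r=True s=True G(p)=False p=False
s_1={q,r,s}: ((r U s) U G(p))=False (r U s)=True r=True s=True G(p)=False p=False
s_2={r}: ((r U s) U G(p))=False (r U s)=True r=True s=False G(p)=False p=False
s_3={q,s}: ((r U s) U G(p))=False (r U s)=True r=False s=True G(p)=False p=False
s_4={p,s}: ((r U s) U G(p))=False (r U s)=True r=False s=True G(p)=False p=True
s_5={q,s}: ((r U s) U G(p))=False (r U s)=True r=False s=True G(p)=False p=False
s_6={q,r}: ((r U s) U G(p))=False (r U s)=True r=True s=False G(p)=False p=False
s_7={s}: ((r U s) U G(p))=False (r U s)=True r=False s=True G(p)=False p=False
G(((r U s) U G(p))) holds globally = False
First violation at position 0.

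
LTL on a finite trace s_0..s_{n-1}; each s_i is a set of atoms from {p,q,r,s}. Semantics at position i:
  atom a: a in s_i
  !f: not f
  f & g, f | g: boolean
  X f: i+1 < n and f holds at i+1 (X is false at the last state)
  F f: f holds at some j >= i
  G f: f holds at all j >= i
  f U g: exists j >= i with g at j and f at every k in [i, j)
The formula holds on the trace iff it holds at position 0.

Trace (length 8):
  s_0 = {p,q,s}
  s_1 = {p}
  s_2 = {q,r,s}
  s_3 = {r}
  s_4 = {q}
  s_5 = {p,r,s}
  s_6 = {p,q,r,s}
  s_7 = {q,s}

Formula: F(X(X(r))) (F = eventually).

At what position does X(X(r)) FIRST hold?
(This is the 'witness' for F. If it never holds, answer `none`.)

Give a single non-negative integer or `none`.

Answer: 0

Derivation:
s_0={p,q,s}: X(X(r))=True X(r)=False r=False
s_1={p}: X(X(r))=True X(r)=True r=False
s_2={q,r,s}: X(X(r))=False X(r)=True r=True
s_3={r}: X(X(r))=True X(r)=False r=True
s_4={q}: X(X(r))=True X(r)=True r=False
s_5={p,r,s}: X(X(r))=False X(r)=True r=True
s_6={p,q,r,s}: X(X(r))=False X(r)=False r=True
s_7={q,s}: X(X(r))=False X(r)=False r=False
F(X(X(r))) holds; first witness at position 0.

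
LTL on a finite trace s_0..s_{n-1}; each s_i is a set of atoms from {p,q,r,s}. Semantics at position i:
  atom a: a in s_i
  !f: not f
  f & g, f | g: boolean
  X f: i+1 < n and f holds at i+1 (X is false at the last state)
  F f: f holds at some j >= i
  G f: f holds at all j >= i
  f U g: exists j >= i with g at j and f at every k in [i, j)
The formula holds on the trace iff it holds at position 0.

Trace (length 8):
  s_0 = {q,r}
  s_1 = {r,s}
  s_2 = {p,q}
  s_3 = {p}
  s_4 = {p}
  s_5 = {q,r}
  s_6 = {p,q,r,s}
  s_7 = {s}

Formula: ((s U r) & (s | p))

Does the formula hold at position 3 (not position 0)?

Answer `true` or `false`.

s_0={q,r}: ((s U r) & (s | p))=False (s U r)=True s=False r=True (s | p)=False p=False
s_1={r,s}: ((s U r) & (s | p))=True (s U r)=True s=True r=True (s | p)=True p=False
s_2={p,q}: ((s U r) & (s | p))=False (s U r)=False s=False r=False (s | p)=True p=True
s_3={p}: ((s U r) & (s | p))=False (s U r)=False s=False r=False (s | p)=True p=True
s_4={p}: ((s U r) & (s | p))=False (s U r)=False s=False r=False (s | p)=True p=True
s_5={q,r}: ((s U r) & (s | p))=False (s U r)=True s=False r=True (s | p)=False p=False
s_6={p,q,r,s}: ((s U r) & (s | p))=True (s U r)=True s=True r=True (s | p)=True p=True
s_7={s}: ((s U r) & (s | p))=False (s U r)=False s=True r=False (s | p)=True p=False
Evaluating at position 3: result = False

Answer: false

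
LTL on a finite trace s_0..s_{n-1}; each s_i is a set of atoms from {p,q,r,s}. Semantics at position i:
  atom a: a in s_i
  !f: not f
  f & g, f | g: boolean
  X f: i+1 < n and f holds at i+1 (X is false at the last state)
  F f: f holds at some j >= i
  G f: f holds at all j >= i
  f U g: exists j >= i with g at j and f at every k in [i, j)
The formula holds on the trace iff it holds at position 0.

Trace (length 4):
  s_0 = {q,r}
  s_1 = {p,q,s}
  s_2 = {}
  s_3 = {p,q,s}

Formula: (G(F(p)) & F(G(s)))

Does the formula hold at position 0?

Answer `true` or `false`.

s_0={q,r}: (G(F(p)) & F(G(s)))=True G(F(p))=True F(p)=True p=False F(G(s))=True G(s)=False s=False
s_1={p,q,s}: (G(F(p)) & F(G(s)))=True G(F(p))=True F(p)=True p=True F(G(s))=True G(s)=False s=True
s_2={}: (G(F(p)) & F(G(s)))=True G(F(p))=True F(p)=True p=False F(G(s))=True G(s)=False s=False
s_3={p,q,s}: (G(F(p)) & F(G(s)))=True G(F(p))=True F(p)=True p=True F(G(s))=True G(s)=True s=True

Answer: true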